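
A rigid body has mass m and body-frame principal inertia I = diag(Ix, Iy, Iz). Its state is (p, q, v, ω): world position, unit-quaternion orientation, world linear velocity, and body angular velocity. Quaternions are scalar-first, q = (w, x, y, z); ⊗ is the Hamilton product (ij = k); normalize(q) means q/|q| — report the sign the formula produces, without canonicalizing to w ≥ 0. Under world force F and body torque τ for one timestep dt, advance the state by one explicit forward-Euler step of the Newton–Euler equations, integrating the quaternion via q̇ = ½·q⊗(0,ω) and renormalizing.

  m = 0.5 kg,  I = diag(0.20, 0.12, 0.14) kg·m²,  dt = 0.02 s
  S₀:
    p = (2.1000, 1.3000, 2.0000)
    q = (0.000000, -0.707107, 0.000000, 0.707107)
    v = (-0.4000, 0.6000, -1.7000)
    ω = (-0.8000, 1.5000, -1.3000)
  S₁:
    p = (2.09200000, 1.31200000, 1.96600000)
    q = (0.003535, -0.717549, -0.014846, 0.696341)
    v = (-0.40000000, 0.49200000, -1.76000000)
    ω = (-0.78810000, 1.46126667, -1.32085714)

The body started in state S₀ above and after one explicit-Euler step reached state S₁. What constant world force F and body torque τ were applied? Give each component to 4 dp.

F = (0.0000, -2.7000, -1.5000)
τ = (0.0800, -0.1700, -0.0500)

v₁ − v₀ = (0.00000000, -0.10800000, -0.06000000)
m·(v₁−v₀)/dt = (0.0000, -2.7000, -1.5000)
ω₁ − ω₀ = (0.01190000, -0.03873333, -0.02085714)
precession coupling = (-0.0390, 0.0624, 0.0960)
applied torque τ = (0.0800, -0.1700, -0.0500)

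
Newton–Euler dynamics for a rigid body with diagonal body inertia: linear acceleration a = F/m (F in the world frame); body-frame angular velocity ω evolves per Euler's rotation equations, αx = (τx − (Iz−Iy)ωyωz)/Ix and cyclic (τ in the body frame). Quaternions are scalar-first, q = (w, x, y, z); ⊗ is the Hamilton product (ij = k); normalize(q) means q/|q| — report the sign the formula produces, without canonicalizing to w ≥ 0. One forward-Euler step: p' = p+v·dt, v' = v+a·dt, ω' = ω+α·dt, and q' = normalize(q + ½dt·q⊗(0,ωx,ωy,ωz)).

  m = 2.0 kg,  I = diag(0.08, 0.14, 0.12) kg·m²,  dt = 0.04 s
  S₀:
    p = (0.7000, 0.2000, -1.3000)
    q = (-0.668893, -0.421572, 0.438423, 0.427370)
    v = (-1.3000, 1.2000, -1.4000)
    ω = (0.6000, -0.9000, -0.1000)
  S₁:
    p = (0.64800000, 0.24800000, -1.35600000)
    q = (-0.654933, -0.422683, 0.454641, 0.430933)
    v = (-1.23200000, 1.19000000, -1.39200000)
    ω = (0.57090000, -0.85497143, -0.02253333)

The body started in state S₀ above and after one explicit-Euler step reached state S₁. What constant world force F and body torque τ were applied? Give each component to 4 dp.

Δω = ω₁−ω₀ = (-0.02910000, 0.04502857, 0.07746667)
ω₀×(Iω₀) = (-0.0018, 0.0024, -0.0324)
τ = I·(Δω/dt) + ω₀×(Iω₀) = (-0.0600, 0.1600, 0.2000)
Δv = v₁−v₀ = (0.06800000, -0.01000000, 0.00800000)
m·(v₁−v₀)/dt = (3.4000, -0.5000, 0.4000)

F = (3.4000, -0.5000, 0.4000)
τ = (-0.0600, 0.1600, 0.2000)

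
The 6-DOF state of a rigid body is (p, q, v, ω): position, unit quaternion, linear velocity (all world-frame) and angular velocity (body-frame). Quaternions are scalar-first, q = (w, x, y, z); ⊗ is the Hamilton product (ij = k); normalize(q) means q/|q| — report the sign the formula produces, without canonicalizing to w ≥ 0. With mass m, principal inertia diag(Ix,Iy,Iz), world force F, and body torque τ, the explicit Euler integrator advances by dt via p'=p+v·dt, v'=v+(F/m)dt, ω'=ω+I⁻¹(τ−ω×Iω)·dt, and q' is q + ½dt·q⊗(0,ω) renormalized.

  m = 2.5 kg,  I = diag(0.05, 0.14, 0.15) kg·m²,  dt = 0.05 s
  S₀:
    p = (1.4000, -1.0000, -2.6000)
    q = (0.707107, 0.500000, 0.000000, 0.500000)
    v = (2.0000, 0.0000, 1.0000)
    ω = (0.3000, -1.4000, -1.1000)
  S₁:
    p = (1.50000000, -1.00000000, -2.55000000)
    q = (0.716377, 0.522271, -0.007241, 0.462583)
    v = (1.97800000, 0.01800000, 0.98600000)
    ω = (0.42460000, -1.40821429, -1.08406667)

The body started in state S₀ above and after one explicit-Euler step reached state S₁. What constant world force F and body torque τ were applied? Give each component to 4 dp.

Δv = v₁−v₀ = (-0.02200000, 0.01800000, -0.01400000)
m·(v₁−v₀)/dt = (-1.1000, 0.9000, -0.7000)
Δω = ω₁−ω₀ = (0.12460000, -0.00821429, 0.01593333)
gyro term ω₀×Iω₀ = (0.0154, 0.0330, -0.0378)
applied torque τ = (0.1400, 0.0100, 0.0100)

F = (-1.1000, 0.9000, -0.7000)
τ = (0.1400, 0.0100, 0.0100)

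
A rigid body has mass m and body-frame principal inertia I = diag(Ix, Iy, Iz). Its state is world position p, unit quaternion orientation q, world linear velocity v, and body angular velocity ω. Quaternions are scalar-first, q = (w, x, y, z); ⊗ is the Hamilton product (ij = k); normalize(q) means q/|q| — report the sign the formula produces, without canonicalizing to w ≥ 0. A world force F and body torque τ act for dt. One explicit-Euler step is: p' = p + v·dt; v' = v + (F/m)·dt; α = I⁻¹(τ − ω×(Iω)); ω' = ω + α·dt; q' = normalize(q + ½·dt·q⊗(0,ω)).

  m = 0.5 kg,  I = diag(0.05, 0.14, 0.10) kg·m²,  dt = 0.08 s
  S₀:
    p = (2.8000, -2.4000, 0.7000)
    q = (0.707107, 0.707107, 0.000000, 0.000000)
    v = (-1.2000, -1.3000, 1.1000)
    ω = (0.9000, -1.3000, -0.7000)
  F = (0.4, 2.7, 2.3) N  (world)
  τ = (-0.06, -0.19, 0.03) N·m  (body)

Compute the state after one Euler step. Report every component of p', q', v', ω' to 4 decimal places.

p' = (2.7040, -2.5040, 0.7880)
q' = (0.6800, 0.7308, -0.0169, -0.0564)
v' = (-1.1360, -0.8680, 1.4680)
ω' = (0.8622, -1.4266, -0.5918)

a = F/m = (0.8000, 5.4000, 4.6000)
p' = p + v·dt = (2.7040, -2.5040, 0.7880)
v + (F/m)dt = (-1.1360, -0.8680, 1.4680)
precession coupling ω×(Iω) = (-0.0364, 0.0315, -0.1053)
(τ − ω×Iω)/I = (-0.4720, -1.5821, 1.3530)
ω' = ω + α·dt = (0.8622, -1.4266, -0.5918)
2q̇ = q⊗(0,ω) = (-0.6363963, 0.6363963, -0.4242642, -1.4142140)
q' = normalize(q + ½dt·q⊗(0,ω)) = (0.6800, 0.7308, -0.0169, -0.0564)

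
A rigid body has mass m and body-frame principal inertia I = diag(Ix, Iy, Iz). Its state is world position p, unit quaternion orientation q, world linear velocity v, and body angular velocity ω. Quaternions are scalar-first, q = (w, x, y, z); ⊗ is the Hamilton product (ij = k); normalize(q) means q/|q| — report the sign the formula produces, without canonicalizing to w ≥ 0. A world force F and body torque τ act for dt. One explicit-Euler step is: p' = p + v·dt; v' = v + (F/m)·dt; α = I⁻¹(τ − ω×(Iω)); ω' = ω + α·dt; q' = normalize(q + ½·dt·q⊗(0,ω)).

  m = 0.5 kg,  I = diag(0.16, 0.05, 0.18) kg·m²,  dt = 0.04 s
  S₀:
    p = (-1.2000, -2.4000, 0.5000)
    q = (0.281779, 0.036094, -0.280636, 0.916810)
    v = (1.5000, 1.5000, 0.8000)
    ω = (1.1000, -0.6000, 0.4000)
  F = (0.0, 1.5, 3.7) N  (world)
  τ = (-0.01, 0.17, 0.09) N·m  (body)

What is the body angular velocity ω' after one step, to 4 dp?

precession coupling ω×(Iω) = (-0.0312, -0.0088, 0.0726)
angular accel α = (0.1325, 3.5760, 0.0967)
ω + α·dt = (1.1053, -0.4570, 0.4039)

ω' = (1.1053, -0.4570, 0.4039)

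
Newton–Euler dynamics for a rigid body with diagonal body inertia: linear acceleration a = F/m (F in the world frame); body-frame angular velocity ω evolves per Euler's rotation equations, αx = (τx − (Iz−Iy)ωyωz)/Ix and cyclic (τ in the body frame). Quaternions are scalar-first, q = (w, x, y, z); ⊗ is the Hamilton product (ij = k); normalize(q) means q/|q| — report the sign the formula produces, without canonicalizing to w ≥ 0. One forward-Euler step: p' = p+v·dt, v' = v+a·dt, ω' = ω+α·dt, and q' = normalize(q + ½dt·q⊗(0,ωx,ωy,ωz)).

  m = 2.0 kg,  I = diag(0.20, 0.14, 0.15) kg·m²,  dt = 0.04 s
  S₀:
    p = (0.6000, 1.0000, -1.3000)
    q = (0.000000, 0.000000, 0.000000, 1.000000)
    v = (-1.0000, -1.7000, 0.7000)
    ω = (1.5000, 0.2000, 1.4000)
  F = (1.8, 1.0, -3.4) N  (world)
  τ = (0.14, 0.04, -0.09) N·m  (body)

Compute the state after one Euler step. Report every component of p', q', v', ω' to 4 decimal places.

p' = (0.5600, 0.9320, -1.2720)
q' = (-0.0280, -0.0040, 0.0300, 0.9992)
v' = (-0.9640, -1.6800, 0.6320)
ω' = (1.5274, 0.1814, 1.3808)

gyro term ω×Iω = (0.0028, 0.1050, -0.0180)
α = I⁻¹(τ − ω×Iω) = (0.6860, -0.4643, -0.4800)
ω' = ω + α·dt = (1.5274, 0.1814, 1.3808)
2q̇ = q⊗(0,ω) = (-1.4000000, -0.2000000, 1.5000000, 0.0000000)
q + ½dt·q⊗(0,ω), renormalized = (-0.0280, -0.0040, 0.0300, 0.9992)
a = F/m = (0.9000, 0.5000, -1.7000)
p + v·dt = (0.5600, 0.9320, -1.2720)
v' = v + a·dt = (-0.9640, -1.6800, 0.6320)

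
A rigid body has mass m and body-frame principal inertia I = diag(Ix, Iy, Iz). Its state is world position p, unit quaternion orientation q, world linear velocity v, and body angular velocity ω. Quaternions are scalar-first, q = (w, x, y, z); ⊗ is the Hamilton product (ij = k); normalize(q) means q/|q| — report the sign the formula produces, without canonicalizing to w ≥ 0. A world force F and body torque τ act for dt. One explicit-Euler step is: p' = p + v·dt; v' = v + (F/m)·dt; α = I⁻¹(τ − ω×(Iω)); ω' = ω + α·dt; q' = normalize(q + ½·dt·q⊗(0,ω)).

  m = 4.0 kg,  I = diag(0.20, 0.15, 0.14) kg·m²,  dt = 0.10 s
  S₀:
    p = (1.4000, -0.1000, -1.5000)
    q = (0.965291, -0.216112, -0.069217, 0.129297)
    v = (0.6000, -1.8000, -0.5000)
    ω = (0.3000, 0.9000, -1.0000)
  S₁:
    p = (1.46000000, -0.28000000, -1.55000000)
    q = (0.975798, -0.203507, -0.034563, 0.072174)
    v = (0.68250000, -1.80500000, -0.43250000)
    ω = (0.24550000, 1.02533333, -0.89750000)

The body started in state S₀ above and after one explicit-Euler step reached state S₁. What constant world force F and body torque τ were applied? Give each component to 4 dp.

ω₁ − ω₀ = (-0.05450000, 0.12533333, 0.10250000)
ω₀×(Iω₀) = (0.0090, -0.0180, -0.0135)
applied torque τ = (-0.1000, 0.1700, 0.1300)
velocity change Δv = (0.08250000, -0.00500000, 0.06750000)
m·(v₁−v₀)/dt = (3.3000, -0.2000, 2.7000)

F = (3.3000, -0.2000, 2.7000)
τ = (-0.1000, 0.1700, 0.1300)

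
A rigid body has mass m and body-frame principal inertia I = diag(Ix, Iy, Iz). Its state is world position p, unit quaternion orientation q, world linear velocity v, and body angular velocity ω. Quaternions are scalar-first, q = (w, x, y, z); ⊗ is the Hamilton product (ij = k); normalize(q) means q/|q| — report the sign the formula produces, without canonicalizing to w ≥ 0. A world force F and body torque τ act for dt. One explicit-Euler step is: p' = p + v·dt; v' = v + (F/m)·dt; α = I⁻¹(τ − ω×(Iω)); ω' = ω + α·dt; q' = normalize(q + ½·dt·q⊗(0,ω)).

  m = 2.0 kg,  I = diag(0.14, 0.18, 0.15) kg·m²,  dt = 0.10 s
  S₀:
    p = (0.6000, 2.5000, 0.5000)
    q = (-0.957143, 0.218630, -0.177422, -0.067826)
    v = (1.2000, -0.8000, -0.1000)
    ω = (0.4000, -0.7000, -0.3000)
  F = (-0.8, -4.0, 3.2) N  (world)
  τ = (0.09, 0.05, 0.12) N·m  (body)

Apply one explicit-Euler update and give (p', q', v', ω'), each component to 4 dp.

p' = (0.7200, 2.4200, 0.4900)
q' = (-0.9678, 0.1996, -0.1419, -0.0575)
v' = (1.1600, -1.0000, 0.0600)
ω' = (0.4688, -0.6729, -0.2125)

(τ − ω×Iω)/I = (0.6879, 0.2711, 0.8747)
ω + α·dt = (0.4688, -0.6729, -0.2125)
2q̇ = q⊗(0,ω) = (-0.2319952, -0.3771088, 0.7084587, 0.2050707)
updated quaternion q' = (-0.9678, 0.1996, -0.1419, -0.0575)
linear accel F/m = (-0.4000, -2.0000, 1.6000)
p + v·dt = (0.7200, 2.4200, 0.4900)
v' = v + a·dt = (1.1600, -1.0000, 0.0600)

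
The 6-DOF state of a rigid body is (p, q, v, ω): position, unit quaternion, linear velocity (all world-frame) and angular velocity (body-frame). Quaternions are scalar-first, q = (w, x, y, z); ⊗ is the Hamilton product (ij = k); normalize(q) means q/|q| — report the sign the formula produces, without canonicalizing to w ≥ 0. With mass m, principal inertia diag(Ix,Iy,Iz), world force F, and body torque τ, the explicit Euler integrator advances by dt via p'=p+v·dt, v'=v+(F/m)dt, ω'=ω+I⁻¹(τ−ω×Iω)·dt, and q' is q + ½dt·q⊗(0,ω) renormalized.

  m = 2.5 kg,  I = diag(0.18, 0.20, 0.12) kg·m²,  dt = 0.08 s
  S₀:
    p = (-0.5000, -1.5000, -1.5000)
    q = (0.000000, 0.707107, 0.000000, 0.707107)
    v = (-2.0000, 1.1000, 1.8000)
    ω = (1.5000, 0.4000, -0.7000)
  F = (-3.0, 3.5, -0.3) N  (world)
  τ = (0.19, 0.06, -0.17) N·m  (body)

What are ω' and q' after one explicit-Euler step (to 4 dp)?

ω' = (1.5745, 0.4492, -0.8213)
q' = (-0.0226, 0.6942, 0.0621, 0.7168)

precession coupling ω×(Iω) = (0.0224, -0.0630, 0.0120)
α = I⁻¹(τ − ω×Iω) = (0.9311, 0.6150, -1.5167)
ω' = ω + α·dt = (1.5745, 0.4492, -0.8213)
2q̇ = q⊗(0,ω) = (-0.5656856, -0.2828428, 1.5556354, 0.2828428)
updated quaternion q' = (-0.0226, 0.6942, 0.0621, 0.7168)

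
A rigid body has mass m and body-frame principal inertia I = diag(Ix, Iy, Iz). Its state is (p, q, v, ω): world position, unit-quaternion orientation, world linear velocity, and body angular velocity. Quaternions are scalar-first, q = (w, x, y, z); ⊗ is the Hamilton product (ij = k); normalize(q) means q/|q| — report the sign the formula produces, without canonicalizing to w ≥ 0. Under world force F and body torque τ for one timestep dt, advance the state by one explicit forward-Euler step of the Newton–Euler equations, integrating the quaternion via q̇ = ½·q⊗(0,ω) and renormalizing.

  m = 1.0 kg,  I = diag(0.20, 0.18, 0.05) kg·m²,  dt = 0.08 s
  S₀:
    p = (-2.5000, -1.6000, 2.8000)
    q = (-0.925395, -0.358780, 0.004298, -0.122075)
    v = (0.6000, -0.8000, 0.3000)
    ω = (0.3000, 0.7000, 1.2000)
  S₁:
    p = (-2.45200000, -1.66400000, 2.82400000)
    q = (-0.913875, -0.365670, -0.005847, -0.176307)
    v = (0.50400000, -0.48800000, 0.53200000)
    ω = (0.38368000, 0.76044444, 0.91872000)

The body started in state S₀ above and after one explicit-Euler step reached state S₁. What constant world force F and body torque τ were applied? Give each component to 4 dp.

F = (-1.2000, 3.9000, 2.9000)
τ = (0.1000, 0.1900, -0.1800)

Δv = v₁−v₀ = (-0.09600000, 0.31200000, 0.23200000)
m·(v₁−v₀)/dt = (-1.2000, 3.9000, 2.9000)
rate change Δω = (0.08368000, 0.06044444, -0.28128000)
applied torque τ = (0.1000, 0.1900, -0.1800)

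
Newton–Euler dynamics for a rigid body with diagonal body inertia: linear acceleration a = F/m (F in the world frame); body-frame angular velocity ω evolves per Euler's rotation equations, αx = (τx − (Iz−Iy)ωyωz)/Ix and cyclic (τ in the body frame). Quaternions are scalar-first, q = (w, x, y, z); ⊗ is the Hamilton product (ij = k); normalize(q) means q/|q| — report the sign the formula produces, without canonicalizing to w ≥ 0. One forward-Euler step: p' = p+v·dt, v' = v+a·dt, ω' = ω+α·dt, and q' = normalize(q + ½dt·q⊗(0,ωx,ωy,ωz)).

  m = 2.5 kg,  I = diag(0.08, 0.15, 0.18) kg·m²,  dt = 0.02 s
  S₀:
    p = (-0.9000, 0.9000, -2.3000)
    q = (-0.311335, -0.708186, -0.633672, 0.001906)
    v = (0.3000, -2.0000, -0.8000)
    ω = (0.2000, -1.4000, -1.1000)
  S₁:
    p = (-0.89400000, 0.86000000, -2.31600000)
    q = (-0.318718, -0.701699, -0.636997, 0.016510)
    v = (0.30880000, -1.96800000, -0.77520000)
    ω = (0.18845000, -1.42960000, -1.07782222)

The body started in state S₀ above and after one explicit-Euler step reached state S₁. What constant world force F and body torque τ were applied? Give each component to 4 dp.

v₁ − v₀ = (0.00880000, 0.03200000, 0.02480000)
applied force F = (1.1000, 4.0000, 3.1000)
ω₁ − ω₀ = (-0.01155000, -0.02960000, 0.02217778)
τ = I·(Δω/dt) + ω₀×(Iω₀) = (0.0000, -0.2000, 0.1800)

F = (1.1000, 4.0000, 3.1000)
τ = (0.0000, -0.2000, 0.1800)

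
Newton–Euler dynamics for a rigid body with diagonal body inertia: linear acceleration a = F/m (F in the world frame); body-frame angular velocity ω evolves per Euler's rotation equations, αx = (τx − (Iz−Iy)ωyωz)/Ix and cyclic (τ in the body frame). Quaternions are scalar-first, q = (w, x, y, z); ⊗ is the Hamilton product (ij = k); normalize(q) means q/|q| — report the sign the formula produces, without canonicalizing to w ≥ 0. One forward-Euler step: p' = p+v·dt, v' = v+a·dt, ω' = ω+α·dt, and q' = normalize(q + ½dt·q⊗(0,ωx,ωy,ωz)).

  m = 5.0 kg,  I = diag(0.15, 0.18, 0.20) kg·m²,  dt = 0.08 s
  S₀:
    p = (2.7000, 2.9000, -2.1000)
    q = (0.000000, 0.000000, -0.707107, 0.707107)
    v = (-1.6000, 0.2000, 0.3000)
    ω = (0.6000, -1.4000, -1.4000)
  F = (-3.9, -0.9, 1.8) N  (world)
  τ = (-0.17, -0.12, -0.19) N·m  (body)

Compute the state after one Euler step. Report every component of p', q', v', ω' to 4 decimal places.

p' = (2.5720, 2.9160, -2.0760)
q' = (0.0000, 0.0789, -0.6878, 0.7216)
v' = (-1.6624, 0.1856, 0.3288)
ω' = (0.4884, -1.4720, -1.4659)

angular accel α = (-1.3947, -0.9000, -0.8240)
ω' = ω + α·dt = (0.4884, -1.4720, -1.4659)
q⊗(0,ω) = (0.0000000, 1.9798996, 0.4242642, 0.4242642)
q + ½dt·q⊗(0,ω), renormalized = (0.0000, 0.0789, -0.6878, 0.7216)
linear accel F/m = (-0.7800, -0.1800, 0.3600)
p' = p + v·dt = (2.5720, 2.9160, -2.0760)
v' = v + a·dt = (-1.6624, 0.1856, 0.3288)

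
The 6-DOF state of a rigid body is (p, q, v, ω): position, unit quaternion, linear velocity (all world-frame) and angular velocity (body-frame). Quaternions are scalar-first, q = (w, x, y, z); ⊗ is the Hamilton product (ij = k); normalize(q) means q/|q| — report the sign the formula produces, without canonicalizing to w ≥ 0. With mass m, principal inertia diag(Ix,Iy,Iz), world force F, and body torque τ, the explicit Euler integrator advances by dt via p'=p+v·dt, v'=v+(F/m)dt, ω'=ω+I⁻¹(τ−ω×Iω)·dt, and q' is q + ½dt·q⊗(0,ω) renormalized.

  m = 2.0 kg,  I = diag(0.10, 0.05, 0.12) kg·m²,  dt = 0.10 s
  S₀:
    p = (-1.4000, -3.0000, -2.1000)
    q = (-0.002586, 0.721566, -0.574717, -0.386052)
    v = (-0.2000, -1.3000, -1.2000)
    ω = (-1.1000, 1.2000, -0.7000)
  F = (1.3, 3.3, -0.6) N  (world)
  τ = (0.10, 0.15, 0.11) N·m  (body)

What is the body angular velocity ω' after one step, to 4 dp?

ω' = (-0.9412, 1.5308, -0.6633)

gyro term ω×Iω = (-0.0588, -0.0154, 0.0660)
(τ − ω×Iω)/I = (1.5880, 3.3080, 0.3667)
new body rate ω' = (-0.9412, 1.5308, -0.6633)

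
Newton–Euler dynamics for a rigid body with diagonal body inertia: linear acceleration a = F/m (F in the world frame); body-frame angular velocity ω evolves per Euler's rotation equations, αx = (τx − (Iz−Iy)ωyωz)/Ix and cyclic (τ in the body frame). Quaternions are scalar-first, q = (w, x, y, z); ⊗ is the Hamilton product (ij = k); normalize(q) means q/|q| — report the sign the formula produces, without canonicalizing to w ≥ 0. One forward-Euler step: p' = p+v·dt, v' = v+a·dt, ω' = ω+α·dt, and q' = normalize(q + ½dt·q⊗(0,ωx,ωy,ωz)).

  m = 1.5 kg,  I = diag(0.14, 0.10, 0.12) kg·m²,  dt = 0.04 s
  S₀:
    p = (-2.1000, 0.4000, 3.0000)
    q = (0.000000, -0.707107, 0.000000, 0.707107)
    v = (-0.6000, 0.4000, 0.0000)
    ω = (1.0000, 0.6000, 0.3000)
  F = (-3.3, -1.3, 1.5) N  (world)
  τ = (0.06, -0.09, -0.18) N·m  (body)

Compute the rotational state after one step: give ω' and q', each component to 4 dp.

ω×(Iω) gyroscopic = (0.0036, 0.0060, -0.0240)
(τ − ω×Iω)/I = (0.4029, -0.9600, -1.3000)
ω + α·dt = (1.0161, 0.5616, 0.2480)
q⊗(0,ω) = (0.4949749, -0.4242642, 0.9192391, -0.4242642)
q + ½dt·q⊗(0,ω), renormalized = (0.0099, -0.7154, 0.0184, 0.6984)

ω' = (1.0161, 0.5616, 0.2480)
q' = (0.0099, -0.7154, 0.0184, 0.6984)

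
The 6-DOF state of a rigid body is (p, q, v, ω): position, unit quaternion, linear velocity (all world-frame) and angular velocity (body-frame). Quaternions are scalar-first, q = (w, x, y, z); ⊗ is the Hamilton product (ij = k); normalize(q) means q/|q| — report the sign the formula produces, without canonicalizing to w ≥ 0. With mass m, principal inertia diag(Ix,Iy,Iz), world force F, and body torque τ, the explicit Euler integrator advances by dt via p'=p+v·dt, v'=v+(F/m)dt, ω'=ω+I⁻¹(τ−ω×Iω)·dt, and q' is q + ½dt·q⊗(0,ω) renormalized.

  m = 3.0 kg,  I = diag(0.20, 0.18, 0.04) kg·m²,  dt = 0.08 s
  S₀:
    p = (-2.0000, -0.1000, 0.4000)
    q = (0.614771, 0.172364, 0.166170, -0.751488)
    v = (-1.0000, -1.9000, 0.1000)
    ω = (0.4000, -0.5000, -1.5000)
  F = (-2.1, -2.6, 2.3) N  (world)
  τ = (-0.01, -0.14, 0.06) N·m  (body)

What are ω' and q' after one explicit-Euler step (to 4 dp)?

α = I⁻¹(τ − ω×Iω) = (0.4750, -0.2444, 1.4000)
new body rate ω' = (0.4380, -0.5196, -1.3880)
q⊗(0,ω) = (-1.1130926, -0.3790906, -0.3494347, -1.0748065)
q' = normalize(q + ½dt·q⊗(0,ω)) = (0.5690, 0.1569, 0.1519, -0.7928)

ω' = (0.4380, -0.5196, -1.3880)
q' = (0.5690, 0.1569, 0.1519, -0.7928)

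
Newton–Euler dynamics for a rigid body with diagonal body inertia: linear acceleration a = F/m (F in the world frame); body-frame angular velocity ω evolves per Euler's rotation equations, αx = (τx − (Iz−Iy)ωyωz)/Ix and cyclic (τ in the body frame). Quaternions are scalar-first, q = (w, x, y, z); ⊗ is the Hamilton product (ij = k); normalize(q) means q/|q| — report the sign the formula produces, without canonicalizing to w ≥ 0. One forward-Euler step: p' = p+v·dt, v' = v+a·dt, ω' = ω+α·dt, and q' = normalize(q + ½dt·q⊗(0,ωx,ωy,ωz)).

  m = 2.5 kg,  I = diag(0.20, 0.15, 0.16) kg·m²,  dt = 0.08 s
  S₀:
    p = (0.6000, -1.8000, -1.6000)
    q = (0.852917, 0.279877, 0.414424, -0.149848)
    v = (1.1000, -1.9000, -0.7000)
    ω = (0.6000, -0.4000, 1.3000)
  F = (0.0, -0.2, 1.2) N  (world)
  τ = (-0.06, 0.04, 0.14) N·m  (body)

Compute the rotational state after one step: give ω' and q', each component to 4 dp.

precession coupling ω×(Iω) = (-0.0052, 0.0312, 0.0120)
angular accel α = (-0.2740, 0.0587, 0.8000)
new body rate ω' = (0.5781, -0.3953, 1.3640)
Hamilton product q⊗(0,ω) = (0.1926458, 0.9905622, -0.7949157, 0.7481869)
updated quaternion q' = (0.8591, 0.3189, 0.3820, -0.1197)

ω' = (0.5781, -0.3953, 1.3640)
q' = (0.8591, 0.3189, 0.3820, -0.1197)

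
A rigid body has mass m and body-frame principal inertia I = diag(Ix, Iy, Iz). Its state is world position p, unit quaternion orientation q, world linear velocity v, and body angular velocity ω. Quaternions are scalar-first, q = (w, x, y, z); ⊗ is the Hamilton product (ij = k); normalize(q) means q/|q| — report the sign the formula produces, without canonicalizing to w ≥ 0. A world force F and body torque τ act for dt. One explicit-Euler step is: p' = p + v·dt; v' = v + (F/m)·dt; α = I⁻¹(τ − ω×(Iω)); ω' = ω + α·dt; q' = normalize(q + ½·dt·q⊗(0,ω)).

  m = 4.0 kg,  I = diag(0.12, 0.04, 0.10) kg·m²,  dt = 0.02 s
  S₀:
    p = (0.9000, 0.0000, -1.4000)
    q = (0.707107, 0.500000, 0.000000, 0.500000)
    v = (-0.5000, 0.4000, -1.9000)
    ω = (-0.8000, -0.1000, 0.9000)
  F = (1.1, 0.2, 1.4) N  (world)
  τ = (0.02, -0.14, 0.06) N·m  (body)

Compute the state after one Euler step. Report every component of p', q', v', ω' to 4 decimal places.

p' = (0.8900, 0.0080, -1.4380)
q' = (0.7066, 0.4948, -0.0092, 0.5058)
v' = (-0.4945, 0.4010, -1.8930)
ω' = (-0.7958, -0.1628, 0.9133)

precession coupling ω×(Iω) = (-0.0054, -0.0144, -0.0064)
α = I⁻¹(τ − ω×Iω) = (0.2117, -3.1400, 0.6640)
new body rate ω' = (-0.7958, -0.1628, 0.9133)
Hamilton product q⊗(0,ω) = (-0.0500000, -0.5156856, -0.9207107, 0.5863963)
q + ½dt·q⊗(0,ω), renormalized = (0.7066, 0.4948, -0.0092, 0.5058)
a = F/m = (0.2750, 0.0500, 0.3500)
p' = p + v·dt = (0.8900, 0.0080, -1.4380)
v' = v + a·dt = (-0.4945, 0.4010, -1.8930)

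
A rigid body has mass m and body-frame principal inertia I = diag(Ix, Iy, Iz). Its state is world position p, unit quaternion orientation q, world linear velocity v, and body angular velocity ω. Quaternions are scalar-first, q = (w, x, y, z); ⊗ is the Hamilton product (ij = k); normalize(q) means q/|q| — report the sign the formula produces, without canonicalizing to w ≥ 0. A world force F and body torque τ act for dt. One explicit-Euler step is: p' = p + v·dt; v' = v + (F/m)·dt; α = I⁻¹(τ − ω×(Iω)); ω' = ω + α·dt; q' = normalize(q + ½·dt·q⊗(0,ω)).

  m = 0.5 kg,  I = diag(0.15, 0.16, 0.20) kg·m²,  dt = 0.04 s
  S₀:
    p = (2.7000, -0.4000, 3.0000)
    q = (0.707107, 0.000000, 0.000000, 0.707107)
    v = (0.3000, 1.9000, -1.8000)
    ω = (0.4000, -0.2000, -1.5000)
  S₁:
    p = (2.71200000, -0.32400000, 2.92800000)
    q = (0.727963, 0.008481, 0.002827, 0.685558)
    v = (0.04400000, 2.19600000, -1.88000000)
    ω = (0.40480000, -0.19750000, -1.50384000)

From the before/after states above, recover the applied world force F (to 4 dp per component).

F = (-3.2000, 3.7000, -1.0000)

velocity change Δv = (-0.25600000, 0.29600000, -0.08000000)
applied force F = (-3.2000, 3.7000, -1.0000)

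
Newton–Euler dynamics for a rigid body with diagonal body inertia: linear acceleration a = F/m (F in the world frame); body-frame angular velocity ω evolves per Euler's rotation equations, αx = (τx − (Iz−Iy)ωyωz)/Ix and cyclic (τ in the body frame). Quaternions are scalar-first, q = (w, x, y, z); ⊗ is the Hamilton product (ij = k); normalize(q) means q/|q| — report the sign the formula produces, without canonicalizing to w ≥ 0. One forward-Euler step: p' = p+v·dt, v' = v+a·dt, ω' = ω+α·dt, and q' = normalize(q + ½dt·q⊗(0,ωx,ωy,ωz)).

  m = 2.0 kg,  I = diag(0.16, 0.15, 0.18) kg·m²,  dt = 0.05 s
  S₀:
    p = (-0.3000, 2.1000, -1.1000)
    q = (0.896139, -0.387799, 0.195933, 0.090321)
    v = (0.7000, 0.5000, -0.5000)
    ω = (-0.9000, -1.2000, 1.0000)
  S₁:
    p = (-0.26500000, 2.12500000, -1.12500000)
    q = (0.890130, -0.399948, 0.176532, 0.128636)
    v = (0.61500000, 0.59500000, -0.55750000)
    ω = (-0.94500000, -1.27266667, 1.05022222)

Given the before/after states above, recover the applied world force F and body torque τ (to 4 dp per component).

F = (-3.4000, 3.8000, -2.3000)
τ = (-0.1800, -0.2000, 0.1700)

rate change Δω = (-0.04500000, -0.07266667, 0.05022222)
applied torque τ = (-0.1800, -0.2000, 0.1700)
Δv = v₁−v₀ = (-0.08500000, 0.09500000, -0.05750000)
m·(v₁−v₀)/dt = (-3.4000, 3.8000, -2.3000)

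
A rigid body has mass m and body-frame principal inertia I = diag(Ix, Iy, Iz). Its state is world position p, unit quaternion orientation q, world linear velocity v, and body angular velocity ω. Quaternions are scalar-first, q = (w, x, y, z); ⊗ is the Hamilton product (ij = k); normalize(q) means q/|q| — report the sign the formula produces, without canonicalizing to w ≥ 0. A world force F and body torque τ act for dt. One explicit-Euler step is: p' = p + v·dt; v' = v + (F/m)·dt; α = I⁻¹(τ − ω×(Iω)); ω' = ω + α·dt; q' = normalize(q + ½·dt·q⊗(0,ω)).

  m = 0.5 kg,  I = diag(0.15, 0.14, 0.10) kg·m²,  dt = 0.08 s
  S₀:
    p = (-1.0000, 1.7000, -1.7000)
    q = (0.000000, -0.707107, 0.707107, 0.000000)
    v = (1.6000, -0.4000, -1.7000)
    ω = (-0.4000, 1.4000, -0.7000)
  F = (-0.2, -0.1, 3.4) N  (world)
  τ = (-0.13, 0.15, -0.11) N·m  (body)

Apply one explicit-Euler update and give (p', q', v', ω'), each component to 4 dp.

p' = (-0.8720, 1.6680, -1.8360)
q' = (-0.0508, -0.7254, 0.6859, -0.0282)
v' = (1.5680, -0.4160, -1.1560)
ω' = (-0.4902, 1.4777, -0.7925)

a = F/m = (-0.4000, -0.2000, 6.8000)
p' = p + v·dt = (-0.8720, 1.6680, -1.8360)
v' = v + a·dt = (1.5680, -0.4160, -1.1560)
precession coupling ω×(Iω) = (0.0392, 0.0140, 0.0056)
angular accel α = (-1.1280, 0.9714, -1.1560)
new body rate ω' = (-0.4902, 1.4777, -0.7925)
Hamilton product q⊗(0,ω) = (-1.2727926, -0.4949749, -0.4949749, -0.7071070)
q' = normalize(q + ½dt·q⊗(0,ω)) = (-0.0508, -0.7254, 0.6859, -0.0282)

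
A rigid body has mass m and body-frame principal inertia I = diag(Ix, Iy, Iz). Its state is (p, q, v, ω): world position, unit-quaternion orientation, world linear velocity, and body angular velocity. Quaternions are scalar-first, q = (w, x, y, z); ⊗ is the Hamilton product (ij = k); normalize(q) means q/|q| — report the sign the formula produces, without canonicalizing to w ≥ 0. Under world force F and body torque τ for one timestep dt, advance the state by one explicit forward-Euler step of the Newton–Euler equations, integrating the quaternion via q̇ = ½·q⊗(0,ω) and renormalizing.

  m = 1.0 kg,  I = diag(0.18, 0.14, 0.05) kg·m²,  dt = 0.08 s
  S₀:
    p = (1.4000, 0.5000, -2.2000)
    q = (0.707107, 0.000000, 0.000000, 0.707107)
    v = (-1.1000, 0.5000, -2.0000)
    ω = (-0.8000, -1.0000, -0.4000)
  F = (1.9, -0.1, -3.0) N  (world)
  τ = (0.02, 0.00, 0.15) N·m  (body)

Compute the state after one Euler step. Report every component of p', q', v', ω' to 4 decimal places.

p' = (1.3120, 0.5400, -2.3600)
q' = (0.7174, 0.0056, -0.0508, 0.6948)
v' = (-0.9480, 0.4920, -2.2400)
ω' = (-0.7751, -1.0238, -0.1088)

linear accel F/m = (1.9000, -0.1000, -3.0000)
new position p' = (1.3120, 0.5400, -2.3600)
v' = v + a·dt = (-0.9480, 0.4920, -2.2400)
angular accel α = (0.3111, -0.2971, 3.6400)
ω' = ω + α·dt = (-0.7751, -1.0238, -0.1088)
2q̇ = q⊗(0,ω) = (0.2828428, 0.1414214, -1.2727926, -0.2828428)
q + ½dt·q⊗(0,ω), renormalized = (0.7174, 0.0056, -0.0508, 0.6948)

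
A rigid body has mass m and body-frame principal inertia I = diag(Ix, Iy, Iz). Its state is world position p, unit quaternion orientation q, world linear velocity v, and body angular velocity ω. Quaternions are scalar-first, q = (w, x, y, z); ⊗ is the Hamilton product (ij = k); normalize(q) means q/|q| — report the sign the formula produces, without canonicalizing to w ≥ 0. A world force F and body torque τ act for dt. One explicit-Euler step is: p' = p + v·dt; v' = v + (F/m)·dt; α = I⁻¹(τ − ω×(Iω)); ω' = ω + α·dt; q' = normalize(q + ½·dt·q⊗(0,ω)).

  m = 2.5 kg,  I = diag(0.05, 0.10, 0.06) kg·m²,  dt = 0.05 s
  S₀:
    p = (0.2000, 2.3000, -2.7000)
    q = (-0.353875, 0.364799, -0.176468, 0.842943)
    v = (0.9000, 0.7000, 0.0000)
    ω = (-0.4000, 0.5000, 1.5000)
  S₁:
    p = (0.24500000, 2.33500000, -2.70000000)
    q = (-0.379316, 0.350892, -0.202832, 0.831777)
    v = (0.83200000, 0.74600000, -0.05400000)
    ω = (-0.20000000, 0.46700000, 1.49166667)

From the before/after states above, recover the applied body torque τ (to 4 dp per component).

rate change Δω = (0.20000000, -0.03300000, -0.00833333)
gyro term ω₀×Iω₀ = (-0.0300, 0.0060, -0.0100)
τ = I·(Δω/dt) + ω₀×(Iω₀) = (0.1700, -0.0600, -0.0200)

τ = (0.1700, -0.0600, -0.0200)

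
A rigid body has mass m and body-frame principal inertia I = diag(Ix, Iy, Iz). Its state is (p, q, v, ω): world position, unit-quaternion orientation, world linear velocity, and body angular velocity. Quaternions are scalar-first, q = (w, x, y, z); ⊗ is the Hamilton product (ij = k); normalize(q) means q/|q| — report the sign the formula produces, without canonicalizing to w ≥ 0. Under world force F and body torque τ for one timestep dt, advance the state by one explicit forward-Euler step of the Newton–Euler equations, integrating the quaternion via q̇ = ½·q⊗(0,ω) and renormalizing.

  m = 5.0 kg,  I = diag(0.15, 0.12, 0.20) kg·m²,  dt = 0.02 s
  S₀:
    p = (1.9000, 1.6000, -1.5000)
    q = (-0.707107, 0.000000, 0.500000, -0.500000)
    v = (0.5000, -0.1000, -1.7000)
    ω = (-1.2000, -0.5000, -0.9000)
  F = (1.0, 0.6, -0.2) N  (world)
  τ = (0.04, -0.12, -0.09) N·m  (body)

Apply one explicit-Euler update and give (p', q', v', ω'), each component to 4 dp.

new position p' = (1.9100, 1.5980, -1.5340)
v' = v + a·dt = (0.5040, -0.0976, -1.7008)
α = I⁻¹(τ − ω×Iω) = (0.0267, -0.5500, -0.3600)
new body rate ω' = (-1.1995, -0.5110, -0.9072)
q⊗(0,ω) = (-0.2000000, 0.1485284, 0.9535535, 1.2363963)
updated quaternion q' = (-0.7090, 0.0015, 0.5095, -0.4876)

p' = (1.9100, 1.5980, -1.5340)
q' = (-0.7090, 0.0015, 0.5095, -0.4876)
v' = (0.5040, -0.0976, -1.7008)
ω' = (-1.1995, -0.5110, -0.9072)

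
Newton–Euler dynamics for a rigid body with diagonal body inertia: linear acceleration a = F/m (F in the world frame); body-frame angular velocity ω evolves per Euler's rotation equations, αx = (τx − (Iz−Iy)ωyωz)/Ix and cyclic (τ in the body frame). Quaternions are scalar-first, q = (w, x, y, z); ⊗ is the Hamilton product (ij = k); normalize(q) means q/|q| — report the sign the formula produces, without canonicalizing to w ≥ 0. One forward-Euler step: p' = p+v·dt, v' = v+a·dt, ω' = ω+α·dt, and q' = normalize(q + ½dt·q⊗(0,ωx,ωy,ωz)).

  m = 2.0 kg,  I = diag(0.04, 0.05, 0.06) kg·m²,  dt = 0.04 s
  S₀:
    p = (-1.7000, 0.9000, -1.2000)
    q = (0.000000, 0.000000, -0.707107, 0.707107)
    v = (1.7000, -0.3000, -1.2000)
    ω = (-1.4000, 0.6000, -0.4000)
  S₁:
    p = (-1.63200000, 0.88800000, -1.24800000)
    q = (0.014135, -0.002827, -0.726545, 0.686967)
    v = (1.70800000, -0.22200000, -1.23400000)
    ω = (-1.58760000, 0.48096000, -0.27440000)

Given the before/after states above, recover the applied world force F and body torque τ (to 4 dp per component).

F = (0.4000, 3.9000, -1.7000)
τ = (-0.1900, -0.1600, 0.1800)

Δω = ω₁−ω₀ = (-0.18760000, -0.11904000, 0.12560000)
gyro term ω₀×Iω₀ = (-0.0024, -0.0112, -0.0084)
I·α + gyro = (-0.1900, -0.1600, 0.1800)
v₁ − v₀ = (0.00800000, 0.07800000, -0.03400000)
F = m·Δv/dt = (0.4000, 3.9000, -1.7000)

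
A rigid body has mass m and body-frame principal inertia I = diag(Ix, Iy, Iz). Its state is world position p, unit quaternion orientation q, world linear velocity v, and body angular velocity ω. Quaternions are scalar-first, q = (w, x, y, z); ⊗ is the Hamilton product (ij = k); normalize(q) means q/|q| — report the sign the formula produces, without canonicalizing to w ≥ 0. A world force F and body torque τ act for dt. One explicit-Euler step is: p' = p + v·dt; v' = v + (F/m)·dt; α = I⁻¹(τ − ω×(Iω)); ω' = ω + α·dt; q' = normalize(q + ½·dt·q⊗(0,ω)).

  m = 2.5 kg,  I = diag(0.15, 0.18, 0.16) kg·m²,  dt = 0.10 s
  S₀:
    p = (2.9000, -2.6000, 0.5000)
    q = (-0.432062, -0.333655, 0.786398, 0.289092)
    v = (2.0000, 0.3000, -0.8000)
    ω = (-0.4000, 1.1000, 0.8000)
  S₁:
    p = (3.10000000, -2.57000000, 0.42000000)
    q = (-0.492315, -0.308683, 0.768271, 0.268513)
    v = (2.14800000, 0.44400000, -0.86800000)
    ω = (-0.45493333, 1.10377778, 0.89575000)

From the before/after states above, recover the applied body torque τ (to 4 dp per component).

τ = (-0.1000, 0.0100, 0.1400)

Δω = ω₁−ω₀ = (-0.05493333, 0.00377778, 0.09575000)
I·α + gyro = (-0.1000, 0.0100, 0.1400)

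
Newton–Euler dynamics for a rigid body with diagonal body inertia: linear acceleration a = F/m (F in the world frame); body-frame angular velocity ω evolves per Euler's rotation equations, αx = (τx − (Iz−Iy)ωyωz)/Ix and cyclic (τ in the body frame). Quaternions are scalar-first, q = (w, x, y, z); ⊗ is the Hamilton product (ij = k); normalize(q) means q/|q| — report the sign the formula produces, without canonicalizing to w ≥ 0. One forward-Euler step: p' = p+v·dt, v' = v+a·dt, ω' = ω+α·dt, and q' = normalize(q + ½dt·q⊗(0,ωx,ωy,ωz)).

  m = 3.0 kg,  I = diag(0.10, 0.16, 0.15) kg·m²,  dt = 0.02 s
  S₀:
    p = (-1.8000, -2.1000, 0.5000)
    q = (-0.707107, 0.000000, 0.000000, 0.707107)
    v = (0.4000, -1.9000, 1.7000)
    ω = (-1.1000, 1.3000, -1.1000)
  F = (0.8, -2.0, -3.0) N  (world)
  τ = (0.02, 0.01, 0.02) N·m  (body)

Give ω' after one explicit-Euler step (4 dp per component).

gyro term ω×Iω = (0.0143, -0.0605, -0.0858)
angular accel α = (0.0570, 0.4406, 0.7053)
new body rate ω' = (-1.0989, 1.3088, -1.0859)

ω' = (-1.0989, 1.3088, -1.0859)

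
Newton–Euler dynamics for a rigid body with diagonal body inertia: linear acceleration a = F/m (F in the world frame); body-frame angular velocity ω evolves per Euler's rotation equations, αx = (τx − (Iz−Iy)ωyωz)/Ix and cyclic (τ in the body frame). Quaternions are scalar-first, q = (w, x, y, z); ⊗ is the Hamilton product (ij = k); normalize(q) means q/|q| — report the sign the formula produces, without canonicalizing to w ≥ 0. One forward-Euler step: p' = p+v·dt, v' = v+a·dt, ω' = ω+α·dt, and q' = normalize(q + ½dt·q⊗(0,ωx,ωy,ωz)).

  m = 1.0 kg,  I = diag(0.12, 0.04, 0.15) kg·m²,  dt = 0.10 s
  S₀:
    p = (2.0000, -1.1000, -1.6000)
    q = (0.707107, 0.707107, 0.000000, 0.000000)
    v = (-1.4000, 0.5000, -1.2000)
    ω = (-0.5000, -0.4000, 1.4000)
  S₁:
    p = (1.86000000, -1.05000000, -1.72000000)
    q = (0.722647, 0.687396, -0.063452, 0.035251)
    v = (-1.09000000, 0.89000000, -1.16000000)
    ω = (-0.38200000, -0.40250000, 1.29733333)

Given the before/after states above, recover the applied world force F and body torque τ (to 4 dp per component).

F = (3.1000, 3.9000, 0.4000)
τ = (0.0800, 0.0200, -0.1700)

ω₁ − ω₀ = (0.11800000, -0.00250000, -0.10266667)
I·α + gyro = (0.0800, 0.0200, -0.1700)
v₁ − v₀ = (0.31000000, 0.39000000, 0.04000000)
m·(v₁−v₀)/dt = (3.1000, 3.9000, 0.4000)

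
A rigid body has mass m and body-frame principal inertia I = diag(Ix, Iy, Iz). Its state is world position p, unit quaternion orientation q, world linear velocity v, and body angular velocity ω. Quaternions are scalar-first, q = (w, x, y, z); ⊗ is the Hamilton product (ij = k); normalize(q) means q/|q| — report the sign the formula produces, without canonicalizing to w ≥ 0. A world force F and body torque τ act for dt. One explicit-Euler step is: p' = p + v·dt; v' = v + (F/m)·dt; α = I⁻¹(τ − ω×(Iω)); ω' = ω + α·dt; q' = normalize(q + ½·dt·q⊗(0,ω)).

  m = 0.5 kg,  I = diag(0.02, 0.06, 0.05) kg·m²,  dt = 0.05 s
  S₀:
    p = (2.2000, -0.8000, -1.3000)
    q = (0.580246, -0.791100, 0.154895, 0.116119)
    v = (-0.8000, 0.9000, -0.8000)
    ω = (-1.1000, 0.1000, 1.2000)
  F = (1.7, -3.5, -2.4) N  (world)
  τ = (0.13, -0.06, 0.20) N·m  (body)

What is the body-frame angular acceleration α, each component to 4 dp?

α = (6.5600, -1.6600, 4.0880)

gyro term ω×Iω = (-0.0012, 0.0396, -0.0044)
angular accel α = (6.5600, -1.6600, 4.0880)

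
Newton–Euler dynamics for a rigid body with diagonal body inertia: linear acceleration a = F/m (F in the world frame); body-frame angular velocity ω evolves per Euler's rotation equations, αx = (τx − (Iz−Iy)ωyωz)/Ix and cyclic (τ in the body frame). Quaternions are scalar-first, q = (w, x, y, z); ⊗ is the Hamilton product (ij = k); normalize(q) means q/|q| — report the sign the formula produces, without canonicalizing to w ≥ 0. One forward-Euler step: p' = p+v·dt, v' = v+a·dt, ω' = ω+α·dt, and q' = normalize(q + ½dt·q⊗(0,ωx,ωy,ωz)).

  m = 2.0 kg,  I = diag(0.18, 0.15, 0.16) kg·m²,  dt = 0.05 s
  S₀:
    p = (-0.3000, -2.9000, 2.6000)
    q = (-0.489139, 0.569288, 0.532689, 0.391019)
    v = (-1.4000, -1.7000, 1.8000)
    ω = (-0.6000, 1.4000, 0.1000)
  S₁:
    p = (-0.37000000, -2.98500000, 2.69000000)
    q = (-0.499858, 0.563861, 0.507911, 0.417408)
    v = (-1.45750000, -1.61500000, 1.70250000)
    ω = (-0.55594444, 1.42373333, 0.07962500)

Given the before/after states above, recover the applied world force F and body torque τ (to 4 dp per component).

Δv = v₁−v₀ = (-0.05750000, 0.08500000, -0.09750000)
m·(v₁−v₀)/dt = (-2.3000, 3.4000, -3.9000)
Δω = ω₁−ω₀ = (0.04405556, 0.02373333, -0.02037500)
τ = I·(Δω/dt) + ω₀×(Iω₀) = (0.1600, 0.0700, -0.0400)

F = (-2.3000, 3.4000, -3.9000)
τ = (0.1600, 0.0700, -0.0400)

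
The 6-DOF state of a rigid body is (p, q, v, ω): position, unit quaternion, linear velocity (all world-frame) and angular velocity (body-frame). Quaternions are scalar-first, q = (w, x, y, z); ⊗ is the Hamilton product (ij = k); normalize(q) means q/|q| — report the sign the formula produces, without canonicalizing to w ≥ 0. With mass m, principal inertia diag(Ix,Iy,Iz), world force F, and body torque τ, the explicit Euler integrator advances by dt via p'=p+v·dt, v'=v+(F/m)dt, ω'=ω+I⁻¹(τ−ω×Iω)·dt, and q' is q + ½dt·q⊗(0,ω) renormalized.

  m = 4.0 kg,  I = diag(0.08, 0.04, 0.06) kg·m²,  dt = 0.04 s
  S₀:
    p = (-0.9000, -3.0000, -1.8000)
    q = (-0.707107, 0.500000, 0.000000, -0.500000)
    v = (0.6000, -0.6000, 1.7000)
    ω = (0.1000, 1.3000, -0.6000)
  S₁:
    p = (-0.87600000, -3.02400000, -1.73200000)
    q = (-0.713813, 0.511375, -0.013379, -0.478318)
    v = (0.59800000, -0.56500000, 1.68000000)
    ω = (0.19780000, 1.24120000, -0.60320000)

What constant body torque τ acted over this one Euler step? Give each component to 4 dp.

ω₁ − ω₀ = (0.09780000, -0.05880000, -0.00320000)
gyro term ω₀×Iω₀ = (-0.0156, -0.0012, -0.0052)
τ = I·(Δω/dt) + ω₀×(Iω₀) = (0.1800, -0.0600, -0.0100)

τ = (0.1800, -0.0600, -0.0100)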